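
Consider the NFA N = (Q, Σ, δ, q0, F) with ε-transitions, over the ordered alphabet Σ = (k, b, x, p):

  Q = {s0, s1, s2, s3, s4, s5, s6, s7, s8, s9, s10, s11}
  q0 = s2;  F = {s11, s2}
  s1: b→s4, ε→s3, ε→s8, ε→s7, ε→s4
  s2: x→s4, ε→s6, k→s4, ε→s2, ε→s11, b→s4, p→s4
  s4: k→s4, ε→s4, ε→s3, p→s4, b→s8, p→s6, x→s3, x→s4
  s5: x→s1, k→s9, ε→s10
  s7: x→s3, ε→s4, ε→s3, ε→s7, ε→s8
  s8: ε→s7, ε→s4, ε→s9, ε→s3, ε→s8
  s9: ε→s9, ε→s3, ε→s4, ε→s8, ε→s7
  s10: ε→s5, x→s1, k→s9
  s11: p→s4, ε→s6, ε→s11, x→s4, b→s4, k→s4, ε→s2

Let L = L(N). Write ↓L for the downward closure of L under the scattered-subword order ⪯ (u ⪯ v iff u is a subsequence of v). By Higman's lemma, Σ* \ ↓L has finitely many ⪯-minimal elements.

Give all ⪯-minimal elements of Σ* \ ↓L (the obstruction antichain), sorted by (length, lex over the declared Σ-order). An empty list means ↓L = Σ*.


|Q|=12, |F|=2, |δ|=48 (28 ε).
min D↑ (2 st, q0=0, F={1}): 0:k→1,b→1,x→1,p→1 1:k→1,b→1,x→1,p→1.
'k': |S_i|=[8, 6] end={s3,s4,s6,s7,s8,s9} — reject; 1/1 single-dels accept.
'b': run [8, 6] end={s3,s4,s6,s7,s8,s9} — reject; 1/1 deletions ∈↓L.
'x': N↓-sim [8, 6] end={s3,s4,s6,s7,s8,s9} rej; 1/1 deletions ∈↓L.
'p': N↓-sim [8, 6] end={s3,s4,s6,s7,s8,s9} ∉↓L; 1/1 deletions ∈↓L.
4 obstructions.

min(Σ*\↓L) = [k, b, x, p].


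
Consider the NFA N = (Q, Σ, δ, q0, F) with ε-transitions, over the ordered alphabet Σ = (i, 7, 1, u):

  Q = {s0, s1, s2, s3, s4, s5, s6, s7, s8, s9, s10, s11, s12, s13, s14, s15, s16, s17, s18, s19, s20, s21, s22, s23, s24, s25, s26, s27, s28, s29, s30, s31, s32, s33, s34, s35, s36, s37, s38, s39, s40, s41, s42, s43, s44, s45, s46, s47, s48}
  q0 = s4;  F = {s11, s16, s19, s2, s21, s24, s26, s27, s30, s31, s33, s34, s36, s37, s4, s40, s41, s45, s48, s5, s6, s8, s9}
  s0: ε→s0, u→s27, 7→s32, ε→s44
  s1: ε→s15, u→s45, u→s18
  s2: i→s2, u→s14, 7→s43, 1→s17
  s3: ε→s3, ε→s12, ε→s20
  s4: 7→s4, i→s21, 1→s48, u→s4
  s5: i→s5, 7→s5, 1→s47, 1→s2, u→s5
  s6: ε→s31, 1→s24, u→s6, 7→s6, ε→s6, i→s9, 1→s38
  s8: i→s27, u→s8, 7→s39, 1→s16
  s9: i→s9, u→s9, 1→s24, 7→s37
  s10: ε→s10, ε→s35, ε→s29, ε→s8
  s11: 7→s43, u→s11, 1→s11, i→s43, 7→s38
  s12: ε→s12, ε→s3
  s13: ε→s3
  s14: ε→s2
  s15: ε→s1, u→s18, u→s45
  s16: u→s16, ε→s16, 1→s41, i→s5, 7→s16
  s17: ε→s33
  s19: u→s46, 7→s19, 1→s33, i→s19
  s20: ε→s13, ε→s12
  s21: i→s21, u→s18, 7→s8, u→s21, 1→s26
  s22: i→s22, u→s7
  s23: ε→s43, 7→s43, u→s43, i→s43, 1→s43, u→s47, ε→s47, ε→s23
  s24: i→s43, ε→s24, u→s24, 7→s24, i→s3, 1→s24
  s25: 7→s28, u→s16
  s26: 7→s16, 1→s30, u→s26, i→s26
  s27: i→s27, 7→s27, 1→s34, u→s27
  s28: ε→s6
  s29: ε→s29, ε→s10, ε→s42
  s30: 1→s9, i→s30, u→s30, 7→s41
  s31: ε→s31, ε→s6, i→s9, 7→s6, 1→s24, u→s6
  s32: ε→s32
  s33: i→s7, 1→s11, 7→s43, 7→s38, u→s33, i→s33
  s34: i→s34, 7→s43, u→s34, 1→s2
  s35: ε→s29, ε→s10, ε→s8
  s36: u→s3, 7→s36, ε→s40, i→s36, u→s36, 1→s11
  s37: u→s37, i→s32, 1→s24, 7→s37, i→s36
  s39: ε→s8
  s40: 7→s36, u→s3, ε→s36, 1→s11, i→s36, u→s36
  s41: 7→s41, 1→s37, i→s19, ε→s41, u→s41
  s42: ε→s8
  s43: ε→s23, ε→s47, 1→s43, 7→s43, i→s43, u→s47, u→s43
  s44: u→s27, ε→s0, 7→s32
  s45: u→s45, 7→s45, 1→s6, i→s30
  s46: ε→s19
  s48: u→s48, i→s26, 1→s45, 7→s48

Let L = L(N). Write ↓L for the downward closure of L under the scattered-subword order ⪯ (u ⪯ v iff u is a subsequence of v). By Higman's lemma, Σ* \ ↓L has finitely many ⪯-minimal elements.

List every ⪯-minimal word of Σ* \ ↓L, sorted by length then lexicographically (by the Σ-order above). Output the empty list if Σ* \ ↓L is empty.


Antichain: [i7i17, 1111i].

|Q|=49, |F|=23, |δ|=168 (44 ε).
min D↑ (22 st, q0=0, F={15}): 0:i→1,7→0,1→2,u→0 1:i→1,7→3,1→4,u→1 2:i→4,7→2,1→5,u→2 3:i→6,7→3,1→7,u→3 4:i→4,7→7,1→8,u→4 5:i→8,7→5,1→9,u→5 6:i→6,7→6,1→10,u→6 7:i→11,7→7,1→12,u→7 8:i→8,7→12,1→13,u→8 9:i→13,7→9,1→14,u→9 10:i→10,7→15,1→16,u→10 11:i→11,7→11,1→16,u→11 12:i→17,7→12,1→18,u→12 13:i→13,7→18,1→14,u→13 14:i→15,7→14,1→14,u→14 15:i→15,7→15,1→15,u→15 16:i→16,7→15,1→19,u→16 17:i→17,7→17,1→19,u→17 18:i→20,7→18,1→14,u→18 19:i→19,7→15,1→21,u→19 20:i→20,7→20,1→21,u→20 21:i→15,7→15,1→21,u→21 [Hopcroft].
'i7i17': |S_i|=[38, 33, 28, 22, 11, 4] end={s23,s38,s43,s47} rej; 5/5 del acc.
'1111i': run [38, 32, 27, 20, 10, 7] end={s12,s13,s20,s23,s3,s43,s47} ∉↓L; 5/5 del acc.
2 words, ⪯-incomp.


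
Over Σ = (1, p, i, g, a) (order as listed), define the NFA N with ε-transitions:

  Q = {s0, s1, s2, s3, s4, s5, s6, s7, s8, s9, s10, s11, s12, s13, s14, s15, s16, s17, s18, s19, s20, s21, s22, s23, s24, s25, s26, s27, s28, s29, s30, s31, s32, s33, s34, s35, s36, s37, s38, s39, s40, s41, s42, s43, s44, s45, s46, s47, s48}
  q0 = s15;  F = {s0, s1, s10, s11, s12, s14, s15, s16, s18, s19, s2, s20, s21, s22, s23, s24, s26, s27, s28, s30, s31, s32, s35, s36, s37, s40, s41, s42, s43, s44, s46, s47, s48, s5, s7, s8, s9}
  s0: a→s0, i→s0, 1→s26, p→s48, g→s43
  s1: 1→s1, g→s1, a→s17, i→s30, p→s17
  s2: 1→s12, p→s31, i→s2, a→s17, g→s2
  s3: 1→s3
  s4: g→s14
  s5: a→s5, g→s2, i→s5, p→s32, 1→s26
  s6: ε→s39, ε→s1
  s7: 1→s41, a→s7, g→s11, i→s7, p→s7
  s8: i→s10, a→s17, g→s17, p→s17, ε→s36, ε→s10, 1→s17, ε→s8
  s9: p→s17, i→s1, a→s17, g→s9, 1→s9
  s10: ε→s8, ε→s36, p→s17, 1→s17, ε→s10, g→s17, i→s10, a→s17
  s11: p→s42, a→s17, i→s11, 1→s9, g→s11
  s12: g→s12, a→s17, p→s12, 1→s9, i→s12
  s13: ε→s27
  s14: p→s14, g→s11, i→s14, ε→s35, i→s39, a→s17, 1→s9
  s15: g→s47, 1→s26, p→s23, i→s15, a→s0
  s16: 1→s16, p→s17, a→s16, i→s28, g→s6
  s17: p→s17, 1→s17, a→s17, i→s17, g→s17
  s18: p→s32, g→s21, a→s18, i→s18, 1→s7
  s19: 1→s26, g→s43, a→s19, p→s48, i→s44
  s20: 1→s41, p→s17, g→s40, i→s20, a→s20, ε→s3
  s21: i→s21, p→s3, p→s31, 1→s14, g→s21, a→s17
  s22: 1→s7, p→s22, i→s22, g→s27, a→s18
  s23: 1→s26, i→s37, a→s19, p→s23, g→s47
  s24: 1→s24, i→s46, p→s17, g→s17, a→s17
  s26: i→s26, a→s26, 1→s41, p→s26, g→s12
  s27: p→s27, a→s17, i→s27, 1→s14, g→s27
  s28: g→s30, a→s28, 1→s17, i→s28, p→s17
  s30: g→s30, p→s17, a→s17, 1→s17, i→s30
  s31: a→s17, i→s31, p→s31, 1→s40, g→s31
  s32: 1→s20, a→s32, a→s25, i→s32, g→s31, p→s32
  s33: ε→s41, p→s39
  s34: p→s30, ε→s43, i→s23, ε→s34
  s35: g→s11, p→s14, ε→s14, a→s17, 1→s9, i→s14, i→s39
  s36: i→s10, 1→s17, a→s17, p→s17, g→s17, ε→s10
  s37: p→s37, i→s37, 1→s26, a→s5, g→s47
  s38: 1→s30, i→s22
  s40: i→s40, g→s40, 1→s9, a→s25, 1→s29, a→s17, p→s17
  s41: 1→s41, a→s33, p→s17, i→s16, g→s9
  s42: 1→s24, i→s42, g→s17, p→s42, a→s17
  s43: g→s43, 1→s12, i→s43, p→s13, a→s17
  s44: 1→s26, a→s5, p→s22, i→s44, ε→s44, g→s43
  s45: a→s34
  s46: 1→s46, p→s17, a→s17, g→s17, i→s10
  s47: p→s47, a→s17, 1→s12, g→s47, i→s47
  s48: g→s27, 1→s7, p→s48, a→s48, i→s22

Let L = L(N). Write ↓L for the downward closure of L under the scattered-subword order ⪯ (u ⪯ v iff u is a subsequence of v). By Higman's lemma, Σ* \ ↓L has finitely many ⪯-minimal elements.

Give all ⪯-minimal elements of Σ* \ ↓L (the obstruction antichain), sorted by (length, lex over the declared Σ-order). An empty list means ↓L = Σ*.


|Q|=49, |F|=37, |δ|=221 (17 ε).
min D↑ (35 st, q0=0, F={9}): 0:1→1,p→2,i→0,g→3,a→4 1:1→5,p→1,i→1,g→6,a→1 2:1→1,p→2,i→7,g→3,a→8 3:1→6,p→3,i→3,g→3,a→9 4:1→1,p→10,i→4,g→11,a→4 5:1→5,p→9,i→12,g→13,a→5 6:1→13,p→6,i→6,g→6,a→9 7:1→1,p→7,i→7,g→3,a→14 8:1→1,p→10,i→15,g→11,a→8 9:1→9,p→9,i→9,g→9,a→9 10:1→16,p→10,i→17,g→18,a→10 11:1→6,p→18,i→11,g→11,a→9 12:1→12,p→9,i→19,g→20,a→12 13:1→13,p→9,i→20,g→13,a→9 14:1→1,p→21,i→14,g→22,a→14 15:1→1,p→17,i→15,g→11,a→14 16:1→5,p→16,i→16,g→23,a→16 17:1→16,p→17,i→17,g→18,a→24 18:1→25,p→18,i→18,g→18,a→9 19:1→9,p→9,i→19,g→26,a→19 20:1→20,p→9,i→26,g→20,a→9 21:1→27,p→21,i→21,g→28,a→21 22:1→6,p→28,i→22,g→22,a→9 23:1→13,p→29,i→23,g→23,a→9 24:1→16,p→21,i→24,g→30,a→24 25:1→13,p→25,i→25,g→23,a→9 26:1→9,p→9,i→26,g→26,a→9 27:1→5,p→9,i→27,g→31,a→27 28:1→31,p→28,i→28,g→28,a→9 29:1→32,p→29,i→29,g→9,a→9 30:1→25,p→28,i→30,g→30,a→9 31:1→13,p→9,i→31,g→31,a→9 32:1→32,p→9,i→33,g→9,a→9 33:1→33,p→9,i→34,g→9,a→9 34:1→9,p→9,i→34,g→9,a→9 [Hopcroft].
'ga': N↓-sim [45, 27, 2] end={s17,s25} ∉↓L; 2/2 del acc.
'11p': N↓-sim [45, 27, 17, 2] end={s17,s39} — reject; 3/3 single-dels accept.
'11ii1': |S_i|=[45, 27, 17, 11, 6, 1] end={s17} — reject; 5/5 del acc.
'piap1p': run [45, 43, 40, 33, 29, 20, 2] end={s17,s39} — reject; 6/6 del acc.
'ap1gpg': |S_i|=[45, 41, 35, 25, 16, 7, 1] end={s17} rej; 6/6 single-dels accept.
5 words, ⪯-incomp.

Antichain: [ga, 11p, 11ii1, piap1p, ap1gpg].


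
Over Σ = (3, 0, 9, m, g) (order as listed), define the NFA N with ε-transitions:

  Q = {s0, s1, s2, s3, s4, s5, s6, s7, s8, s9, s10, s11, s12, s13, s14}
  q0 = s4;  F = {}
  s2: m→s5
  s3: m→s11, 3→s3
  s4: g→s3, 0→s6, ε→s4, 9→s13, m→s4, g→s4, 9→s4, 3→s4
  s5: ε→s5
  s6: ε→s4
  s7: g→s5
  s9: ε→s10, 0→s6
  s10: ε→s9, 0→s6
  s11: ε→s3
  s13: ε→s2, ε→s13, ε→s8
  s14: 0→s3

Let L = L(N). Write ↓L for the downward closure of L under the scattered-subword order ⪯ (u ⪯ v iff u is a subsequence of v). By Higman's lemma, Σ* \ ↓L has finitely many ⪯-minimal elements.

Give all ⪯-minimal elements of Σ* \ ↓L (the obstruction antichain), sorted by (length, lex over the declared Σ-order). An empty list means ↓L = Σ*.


Antichain: [ε].

|Q|=15, |F|=0, |δ|=23 (9 ε).
min D↑ (1 st, q0=0, F={0}): 0:3→0,0→0,9→0,m→0,g→0 (ε-aug+det+¬).
ε ∈ L(D↑) ⇒ ↓L = ∅.


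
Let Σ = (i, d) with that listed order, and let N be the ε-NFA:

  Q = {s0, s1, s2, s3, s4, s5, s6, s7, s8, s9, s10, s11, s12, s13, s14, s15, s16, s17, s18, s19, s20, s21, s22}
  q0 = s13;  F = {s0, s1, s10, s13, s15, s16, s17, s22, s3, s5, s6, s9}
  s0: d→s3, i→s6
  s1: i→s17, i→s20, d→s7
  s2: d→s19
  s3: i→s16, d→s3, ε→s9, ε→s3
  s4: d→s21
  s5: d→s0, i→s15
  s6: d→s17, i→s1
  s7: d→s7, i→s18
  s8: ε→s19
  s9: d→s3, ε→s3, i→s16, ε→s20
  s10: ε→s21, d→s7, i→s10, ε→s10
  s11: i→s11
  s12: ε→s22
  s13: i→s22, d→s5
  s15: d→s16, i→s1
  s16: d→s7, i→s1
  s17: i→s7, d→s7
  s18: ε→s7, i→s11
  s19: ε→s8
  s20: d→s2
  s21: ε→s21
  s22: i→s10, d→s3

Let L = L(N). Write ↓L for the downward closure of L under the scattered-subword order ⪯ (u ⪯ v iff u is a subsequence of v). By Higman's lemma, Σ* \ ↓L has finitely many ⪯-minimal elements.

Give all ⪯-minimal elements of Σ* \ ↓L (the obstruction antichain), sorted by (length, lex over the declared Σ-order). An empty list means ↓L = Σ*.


|Q|=23, |F|=12, |δ|=43 (11 ε).
min D↑ (12 st, q0=0, F={7}): 0:i→1,d→2 1:i→3,d→4 2:i→5,d→6 3:i→3,d→7 4:i→8,d→4 5:i→9,d→8 6:i→10,d→4 7:i→7,d→7 8:i→9,d→7 9:i→11,d→7 10:i→9,d→11 11:i→7,d→7 (ε-aug+det+¬).
'iid': N↓-sim [20, 17, 12, 6] end={s11,s18,s19,s2,s7,s8} — reject; 3/3 deletions ∈↓L.
'didd': N↓-sim [20, 16, 12, 10, 6] end={s11,s18,s19,s2,s7,s8} ∉↓L; 4/4 deletions ∈↓L.
'diiii': run [20, 16, 12, 9, 8, 3] end={s11,s18,s7} ∉↓L; 5/5 del acc.
'ddidi': |S_i|=[20, 16, 14, 11, 7, 3] end={s11,s18,s7} ∉↓L; 5/5 deletions ∈↓L.
'dddid': N↓-sim [20, 16, 14, 12, 10, 6] end={s11,s18,s19,s2,s7,s8} ∉↓L; 5/5 del acc.
5 minimals (antichain).

Antichain: [iid, didd, diiii, ddidi, dddid].


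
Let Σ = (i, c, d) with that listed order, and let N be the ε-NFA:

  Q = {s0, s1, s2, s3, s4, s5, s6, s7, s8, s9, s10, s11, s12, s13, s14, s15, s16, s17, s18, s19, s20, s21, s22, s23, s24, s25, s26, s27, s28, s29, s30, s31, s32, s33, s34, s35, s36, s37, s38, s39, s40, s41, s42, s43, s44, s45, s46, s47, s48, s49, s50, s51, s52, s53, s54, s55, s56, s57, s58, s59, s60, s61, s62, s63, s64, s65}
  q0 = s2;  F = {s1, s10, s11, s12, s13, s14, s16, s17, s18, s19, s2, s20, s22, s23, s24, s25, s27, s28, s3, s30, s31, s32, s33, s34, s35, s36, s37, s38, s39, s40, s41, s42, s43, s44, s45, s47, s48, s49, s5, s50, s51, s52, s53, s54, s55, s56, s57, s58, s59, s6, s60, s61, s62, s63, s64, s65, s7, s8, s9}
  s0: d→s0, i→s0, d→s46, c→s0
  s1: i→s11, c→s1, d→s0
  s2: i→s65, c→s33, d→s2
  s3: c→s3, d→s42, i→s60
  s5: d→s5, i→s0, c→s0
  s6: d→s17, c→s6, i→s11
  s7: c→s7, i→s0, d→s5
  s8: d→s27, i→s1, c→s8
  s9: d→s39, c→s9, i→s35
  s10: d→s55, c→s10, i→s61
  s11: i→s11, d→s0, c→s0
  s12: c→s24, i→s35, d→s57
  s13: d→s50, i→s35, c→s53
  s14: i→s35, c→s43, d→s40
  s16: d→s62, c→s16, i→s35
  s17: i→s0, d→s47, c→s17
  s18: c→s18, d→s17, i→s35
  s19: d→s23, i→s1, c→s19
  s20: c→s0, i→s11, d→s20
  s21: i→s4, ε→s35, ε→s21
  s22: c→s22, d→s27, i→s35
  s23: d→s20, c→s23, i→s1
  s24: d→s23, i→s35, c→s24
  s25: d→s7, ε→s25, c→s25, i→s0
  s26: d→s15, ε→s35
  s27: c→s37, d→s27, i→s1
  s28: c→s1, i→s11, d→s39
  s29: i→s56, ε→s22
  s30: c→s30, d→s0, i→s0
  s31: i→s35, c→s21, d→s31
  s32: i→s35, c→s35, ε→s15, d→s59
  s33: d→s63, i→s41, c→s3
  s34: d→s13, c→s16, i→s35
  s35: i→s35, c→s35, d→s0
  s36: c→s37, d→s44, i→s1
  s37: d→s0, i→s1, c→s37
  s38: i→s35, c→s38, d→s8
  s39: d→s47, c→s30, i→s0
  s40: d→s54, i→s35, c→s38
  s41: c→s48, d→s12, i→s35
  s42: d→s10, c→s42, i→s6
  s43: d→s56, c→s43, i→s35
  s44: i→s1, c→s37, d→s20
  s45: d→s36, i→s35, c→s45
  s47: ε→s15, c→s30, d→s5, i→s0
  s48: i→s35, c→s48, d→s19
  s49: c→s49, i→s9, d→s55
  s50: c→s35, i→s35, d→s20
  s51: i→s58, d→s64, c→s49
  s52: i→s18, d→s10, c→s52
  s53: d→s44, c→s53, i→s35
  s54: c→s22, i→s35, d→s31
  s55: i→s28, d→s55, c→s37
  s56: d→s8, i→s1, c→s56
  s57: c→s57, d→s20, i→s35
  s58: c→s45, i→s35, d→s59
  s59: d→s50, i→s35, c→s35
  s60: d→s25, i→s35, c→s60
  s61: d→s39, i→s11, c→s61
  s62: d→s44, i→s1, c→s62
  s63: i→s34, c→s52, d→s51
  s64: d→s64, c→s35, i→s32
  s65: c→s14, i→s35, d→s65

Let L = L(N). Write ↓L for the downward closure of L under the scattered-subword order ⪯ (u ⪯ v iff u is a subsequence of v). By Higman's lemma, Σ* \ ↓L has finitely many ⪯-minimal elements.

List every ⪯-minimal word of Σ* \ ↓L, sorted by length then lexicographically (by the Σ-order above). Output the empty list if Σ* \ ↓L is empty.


Antichain: [iid, ccidi, cidddc, ccdiic, cdddcd].

|Q|=66, |F|=59, |δ|=191 (7 ε).
min D↑ (60 st, q0=0, F={8}): 0:i→1,c→2,d→0 1:i→3,c→4,d→1 2:i→5,c→6,d→7 3:i→3,c→3,d→8 4:i→3,c→9,d→10 5:i→3,c→11,d→12 6:i→13,c→6,d→14 7:i→15,c→16,d→17 8:i→8,c→8,d→8 9:i→3,c→9,d→18 10:i→3,c→19,d→20 11:i→3,c→11,d→21 12:i→3,c→22,d→23 13:i→3,c→13,d→24 14:i→25,c→14,d→26 15:i→3,c→27,d→28 16:i→29,c→16,d→26 17:i→30,c→31,d→32 18:i→33,c→18,d→34 19:i→3,c→19,d→34 20:i→3,c→35,d→36 21:i→33,c→21,d→37 22:i→3,c→22,d→37 23:i→3,c→23,d→38 24:i→8,c→24,d→39 25:i→40,c→25,d→41 26:i→42,c→26,d→43 27:i→3,c→27,d→44 28:i→3,c→45,d→46 29:i→3,c→29,d→41 30:i→3,c→47,d→48 31:i→49,c→31,d→43 32:i→50,c→3,d→32 33:i→40,c→33,d→8 34:i→33,c→34,d→51 35:i→3,c→35,d→51 36:i→3,c→3,d→36 37:i→33,c→37,d→38 38:i→40,c→8,d→38 39:i→8,c→39,d→52 40:i→40,c→8,d→8 41:i→8,c→41,d→53 42:i→40,c→42,d→54 43:i→55,c→56,d→43 44:i→33,c→44,d→57 45:i→3,c→45,d→57 46:i→3,c→3,d→38 47:i→3,c→47,d→58 48:i→3,c→3,d→46 49:i→3,c→49,d→54 50:i→3,c→3,d→48 51:i→33,c→56,d→51 52:i→8,c→8,d→52 53:i→8,c→59,d→52 54:i→8,c→59,d→53 55:i→40,c→33,d→54 56:i→33,c→56,d→8 57:i→33,c→56,d→38 58:i→33,c→56,d→57 59:i→8,c→59,d→8 [Hopcroft].
'iid': |S_i|=[64, 53, 6, 2] end={s0,s46} rej; 3/3 single-dels accept.
'ccidi': |S_i|=[64, 62, 46, 20, 10, 2] end={s0,s46} — reject; 5/5 del acc.
'cidddc': run [64, 62, 41, 27, 16, 5, 2] end={s0,s46} rej; 6/6 del acc.
'ccdiic': N↓-sim [64, 62, 46, 28, 13, 3, 2] end={s0,s46} — reject; 6/6 single-dels accept.
'cdddcd': N↓-sim [64, 62, 55, 41, 24, 9, 2] end={s0,s46} rej; 6/6 del acc.
5 words, ⪯-incomp.


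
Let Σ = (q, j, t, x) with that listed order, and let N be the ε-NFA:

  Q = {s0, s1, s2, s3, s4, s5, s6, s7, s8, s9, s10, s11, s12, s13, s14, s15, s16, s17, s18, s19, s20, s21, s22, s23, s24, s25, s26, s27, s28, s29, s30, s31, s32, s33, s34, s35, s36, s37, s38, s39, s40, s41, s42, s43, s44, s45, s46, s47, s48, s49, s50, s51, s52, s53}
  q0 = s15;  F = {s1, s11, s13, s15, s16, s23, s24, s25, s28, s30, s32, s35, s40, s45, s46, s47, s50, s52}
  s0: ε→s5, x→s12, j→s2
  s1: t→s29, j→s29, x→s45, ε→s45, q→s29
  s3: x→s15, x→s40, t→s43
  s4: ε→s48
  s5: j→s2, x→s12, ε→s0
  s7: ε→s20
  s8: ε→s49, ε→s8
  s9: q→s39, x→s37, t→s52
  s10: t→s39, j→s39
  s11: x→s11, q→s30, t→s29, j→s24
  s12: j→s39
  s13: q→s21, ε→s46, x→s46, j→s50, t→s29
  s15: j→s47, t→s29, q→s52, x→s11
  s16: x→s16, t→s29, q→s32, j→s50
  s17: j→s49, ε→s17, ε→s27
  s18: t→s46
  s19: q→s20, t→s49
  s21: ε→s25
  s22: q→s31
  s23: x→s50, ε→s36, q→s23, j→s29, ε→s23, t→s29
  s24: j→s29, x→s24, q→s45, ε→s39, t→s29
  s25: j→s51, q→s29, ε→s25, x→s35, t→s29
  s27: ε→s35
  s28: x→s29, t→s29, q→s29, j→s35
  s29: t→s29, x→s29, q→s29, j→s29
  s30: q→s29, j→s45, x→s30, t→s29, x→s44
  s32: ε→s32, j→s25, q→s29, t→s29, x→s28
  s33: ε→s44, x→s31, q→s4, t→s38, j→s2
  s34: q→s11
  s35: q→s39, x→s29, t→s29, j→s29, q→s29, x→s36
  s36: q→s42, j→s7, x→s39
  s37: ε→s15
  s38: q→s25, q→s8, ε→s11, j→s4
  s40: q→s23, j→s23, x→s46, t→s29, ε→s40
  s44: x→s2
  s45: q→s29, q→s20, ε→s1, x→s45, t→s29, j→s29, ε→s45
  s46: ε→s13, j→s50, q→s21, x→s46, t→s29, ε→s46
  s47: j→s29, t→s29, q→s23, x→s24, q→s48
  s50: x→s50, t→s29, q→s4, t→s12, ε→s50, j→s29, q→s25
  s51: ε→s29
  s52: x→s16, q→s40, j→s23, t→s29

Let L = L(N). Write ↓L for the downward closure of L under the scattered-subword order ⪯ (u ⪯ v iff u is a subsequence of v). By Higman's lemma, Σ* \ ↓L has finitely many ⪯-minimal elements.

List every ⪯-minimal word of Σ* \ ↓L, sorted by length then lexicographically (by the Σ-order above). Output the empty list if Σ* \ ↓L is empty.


Antichain: [t, jj, xqq, qqqj, qxqxx].

|Q|=54, |F|=18, |δ|=140 (27 ε).
min D↑ (17 st, q0=0, F={3}): 0:q→1,j→2,t→3,x→4 1:q→5,j→6,t→3,x→7 2:q→6,j→3,t→3,x→8 3:q→3,j→3,t→3,x→3 4:q→9,j→8,t→3,x→4 5:q→6,j→6,t→3,x→10 6:q→6,j→3,t→3,x→11 7:q→12,j→11,t→3,x→7 8:q→13,j→3,t→3,x→8 9:q→3,j→13,t→3,x→9 10:q→14,j→11,t→3,x→10 11:q→14,j→3,t→3,x→11 12:q→3,j→14,t→3,x→15 13:q→3,j→3,t→3,x→13 14:q→3,j→3,t→3,x→16 15:q→3,j→16,t→3,x→3 16:q→3,j→3,t→3,x→3 [Hopcroft].
't': run [31, 3] end={s12,s29,s39} ∉↓L; 1/1 deletions ∈↓L.
'jj': N↓-sim [31, 18, 5] end={s20,s29,s39,s51,s7} ∉↓L; 2/2 del acc.
'xqq': |S_i|=[31, 26, 19, 4] end={s20,s29,s39,s42} ∉↓L; 3/3 deletions ∈↓L.
'qqqj': |S_i|=[31, 27, 20, 15, 5] end={s20,s29,s39,s51,s7} ∉↓L; 4/4 del acc.
'qxqxx': |S_i|=[31, 27, 24, 14, 8, 6] end={s20,s29,s36,s39,s42,s7} — reject; 5/5 single-dels accept.
5 minimals (antichain).


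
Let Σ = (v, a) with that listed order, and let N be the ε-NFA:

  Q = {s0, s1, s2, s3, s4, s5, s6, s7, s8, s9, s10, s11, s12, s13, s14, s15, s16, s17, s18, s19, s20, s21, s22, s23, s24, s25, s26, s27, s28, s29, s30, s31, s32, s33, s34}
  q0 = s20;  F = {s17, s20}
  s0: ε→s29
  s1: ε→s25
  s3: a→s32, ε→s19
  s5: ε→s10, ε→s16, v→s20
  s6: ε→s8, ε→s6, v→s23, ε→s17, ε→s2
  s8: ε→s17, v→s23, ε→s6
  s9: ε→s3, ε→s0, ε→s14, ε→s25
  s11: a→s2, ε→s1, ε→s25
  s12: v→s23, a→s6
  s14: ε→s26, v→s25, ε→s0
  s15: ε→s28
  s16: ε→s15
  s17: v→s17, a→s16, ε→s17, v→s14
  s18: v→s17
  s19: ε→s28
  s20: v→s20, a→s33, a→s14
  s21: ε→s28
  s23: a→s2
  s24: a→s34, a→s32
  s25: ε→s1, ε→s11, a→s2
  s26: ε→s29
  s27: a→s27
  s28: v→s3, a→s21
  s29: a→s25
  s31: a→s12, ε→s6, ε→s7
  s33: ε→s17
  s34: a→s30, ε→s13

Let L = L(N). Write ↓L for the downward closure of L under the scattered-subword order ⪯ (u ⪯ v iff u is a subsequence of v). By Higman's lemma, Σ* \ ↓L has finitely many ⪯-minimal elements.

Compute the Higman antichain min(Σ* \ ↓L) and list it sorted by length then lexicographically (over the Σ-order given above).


min(Σ*\↓L) = [aa].

|Q|=35, |F|=2, |δ|=56 (31 ε).
min D↑ (3 st, q0=0, F={2}): 0:v→0,a→1 1:v→1,a→2 2:v→2,a→2.
'aa': |S_i|=[18, 17, 11] end={s1,s11,s15,s16,s19,s2,s21,s25,s28,s3,s32} rej; 2/2 single-dels accept.
1 obstructions.


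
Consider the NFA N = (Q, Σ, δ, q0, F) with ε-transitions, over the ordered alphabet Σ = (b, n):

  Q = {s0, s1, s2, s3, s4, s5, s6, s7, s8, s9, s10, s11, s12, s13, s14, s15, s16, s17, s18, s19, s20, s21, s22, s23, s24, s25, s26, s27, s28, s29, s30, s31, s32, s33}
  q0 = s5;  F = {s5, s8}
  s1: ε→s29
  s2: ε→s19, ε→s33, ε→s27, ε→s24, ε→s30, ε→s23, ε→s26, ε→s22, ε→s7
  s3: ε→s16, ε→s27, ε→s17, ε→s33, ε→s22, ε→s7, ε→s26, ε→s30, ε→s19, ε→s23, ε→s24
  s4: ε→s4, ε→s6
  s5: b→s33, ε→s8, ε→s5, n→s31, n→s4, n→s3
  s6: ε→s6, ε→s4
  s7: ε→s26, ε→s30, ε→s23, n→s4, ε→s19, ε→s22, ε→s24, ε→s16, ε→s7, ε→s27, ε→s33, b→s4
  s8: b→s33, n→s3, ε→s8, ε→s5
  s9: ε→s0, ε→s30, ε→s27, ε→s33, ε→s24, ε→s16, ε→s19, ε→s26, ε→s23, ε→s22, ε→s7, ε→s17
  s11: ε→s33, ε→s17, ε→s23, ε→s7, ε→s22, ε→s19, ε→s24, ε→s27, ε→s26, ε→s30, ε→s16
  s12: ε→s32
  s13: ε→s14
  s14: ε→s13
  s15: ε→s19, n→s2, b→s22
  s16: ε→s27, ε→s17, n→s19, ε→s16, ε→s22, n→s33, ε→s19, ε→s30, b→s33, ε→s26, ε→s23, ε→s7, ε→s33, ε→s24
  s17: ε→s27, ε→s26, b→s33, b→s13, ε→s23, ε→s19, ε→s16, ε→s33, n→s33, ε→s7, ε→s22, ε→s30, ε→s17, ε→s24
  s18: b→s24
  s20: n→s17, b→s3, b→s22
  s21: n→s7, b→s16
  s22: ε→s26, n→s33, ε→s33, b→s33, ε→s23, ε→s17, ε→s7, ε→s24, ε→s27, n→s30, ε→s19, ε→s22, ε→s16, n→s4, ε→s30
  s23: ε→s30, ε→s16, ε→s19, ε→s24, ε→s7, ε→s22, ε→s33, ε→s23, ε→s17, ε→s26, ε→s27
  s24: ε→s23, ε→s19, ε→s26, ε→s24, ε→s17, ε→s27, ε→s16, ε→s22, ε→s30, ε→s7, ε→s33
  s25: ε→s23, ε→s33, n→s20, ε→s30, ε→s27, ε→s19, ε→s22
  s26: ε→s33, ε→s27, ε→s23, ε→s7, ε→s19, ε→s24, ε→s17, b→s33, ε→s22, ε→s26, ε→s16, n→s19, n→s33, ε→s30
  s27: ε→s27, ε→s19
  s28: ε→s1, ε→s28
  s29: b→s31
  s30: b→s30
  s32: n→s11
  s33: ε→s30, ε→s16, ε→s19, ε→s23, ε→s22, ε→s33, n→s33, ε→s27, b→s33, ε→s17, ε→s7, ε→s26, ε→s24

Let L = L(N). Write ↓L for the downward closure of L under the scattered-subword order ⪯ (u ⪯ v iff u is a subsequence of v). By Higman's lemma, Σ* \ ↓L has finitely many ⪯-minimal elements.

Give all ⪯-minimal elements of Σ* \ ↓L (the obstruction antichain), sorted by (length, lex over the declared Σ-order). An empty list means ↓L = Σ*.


A = [b, n].

|Q|=34, |F|=2, |δ|=188 (153 ε).
min D↑ (2 st, q0=0, F={1}): 0:b→1,n→1 1:b→1,n→1 (ε-aug+det+¬).
'b': N↓-sim [19, 15] end={s13,s14,s16,s17,s19,s22,s23,s24,s26,s27,s30,s33,…} — reject; 1/1 single-dels accept.
'n': N↓-sim [19, 17] end={s13,s14,s16,s17,s19,s22,s23,s24,s26,s27,s3,s30,…} ∉↓L; 1/1 deletions ∈↓L.
2 obstructions.


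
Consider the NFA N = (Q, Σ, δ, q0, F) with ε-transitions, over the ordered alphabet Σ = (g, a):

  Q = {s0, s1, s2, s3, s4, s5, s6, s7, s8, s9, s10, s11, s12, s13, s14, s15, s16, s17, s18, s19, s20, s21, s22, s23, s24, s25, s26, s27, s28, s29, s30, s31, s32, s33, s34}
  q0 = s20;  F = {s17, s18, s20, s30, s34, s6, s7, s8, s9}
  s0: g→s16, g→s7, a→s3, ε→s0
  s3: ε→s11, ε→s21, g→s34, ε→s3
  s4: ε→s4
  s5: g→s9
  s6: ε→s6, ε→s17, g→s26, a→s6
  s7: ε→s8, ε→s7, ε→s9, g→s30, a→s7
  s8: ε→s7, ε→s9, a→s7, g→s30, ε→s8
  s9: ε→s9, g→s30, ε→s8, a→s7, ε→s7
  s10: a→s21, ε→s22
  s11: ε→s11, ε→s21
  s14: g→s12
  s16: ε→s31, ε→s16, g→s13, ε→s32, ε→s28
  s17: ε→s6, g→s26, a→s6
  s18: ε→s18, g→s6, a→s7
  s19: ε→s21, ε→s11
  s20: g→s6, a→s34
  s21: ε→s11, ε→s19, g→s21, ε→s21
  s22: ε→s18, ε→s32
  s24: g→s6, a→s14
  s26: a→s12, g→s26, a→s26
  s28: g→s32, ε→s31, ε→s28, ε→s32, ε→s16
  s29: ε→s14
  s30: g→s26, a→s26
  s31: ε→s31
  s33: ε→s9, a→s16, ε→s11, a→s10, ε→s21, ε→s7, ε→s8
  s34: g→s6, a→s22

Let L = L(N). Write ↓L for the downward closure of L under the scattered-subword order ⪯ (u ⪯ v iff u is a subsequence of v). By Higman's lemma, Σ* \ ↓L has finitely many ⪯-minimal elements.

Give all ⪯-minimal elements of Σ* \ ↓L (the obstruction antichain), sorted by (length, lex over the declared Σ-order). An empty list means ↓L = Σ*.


Antichain: [gg, aaaga].

|Q|=35, |F|=9, |δ|=78 (43 ε).
min D↑ (7 st, q0=0, F={3}): 0:g→1,a→2 1:g→3,a→1 2:g→1,a→4 3:g→3,a→3 4:g→1,a→5 5:g→6,a→5 6:g→3,a→3 [Hopcroft].
'gg': N↓-sim [13, 5, 2] end={s12,s26} ∉↓L; 2/2 deletions ∈↓L.
'aaaga': |S_i|=[13, 12, 11, 8, 3, 2] end={s12,s26} ∉↓L; 5/5 del acc.
2 obstructions.


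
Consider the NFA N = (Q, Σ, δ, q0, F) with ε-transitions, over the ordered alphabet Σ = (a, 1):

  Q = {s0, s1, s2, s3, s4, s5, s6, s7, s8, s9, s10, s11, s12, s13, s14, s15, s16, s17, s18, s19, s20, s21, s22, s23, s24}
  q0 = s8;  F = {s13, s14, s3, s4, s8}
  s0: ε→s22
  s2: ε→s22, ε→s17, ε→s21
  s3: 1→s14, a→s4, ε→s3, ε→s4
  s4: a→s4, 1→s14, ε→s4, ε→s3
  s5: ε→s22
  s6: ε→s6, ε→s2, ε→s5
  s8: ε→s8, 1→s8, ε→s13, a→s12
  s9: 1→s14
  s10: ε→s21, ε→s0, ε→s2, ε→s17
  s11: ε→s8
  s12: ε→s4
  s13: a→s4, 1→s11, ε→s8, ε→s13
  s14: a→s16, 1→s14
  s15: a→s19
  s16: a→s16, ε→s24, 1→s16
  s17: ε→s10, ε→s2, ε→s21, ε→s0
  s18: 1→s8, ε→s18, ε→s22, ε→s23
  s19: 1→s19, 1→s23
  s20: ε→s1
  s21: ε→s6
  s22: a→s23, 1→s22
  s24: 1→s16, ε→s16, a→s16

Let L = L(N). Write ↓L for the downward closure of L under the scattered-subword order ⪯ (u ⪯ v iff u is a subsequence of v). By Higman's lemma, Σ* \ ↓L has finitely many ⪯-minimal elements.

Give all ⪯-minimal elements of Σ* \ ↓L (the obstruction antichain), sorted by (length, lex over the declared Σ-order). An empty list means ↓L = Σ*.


A = [a1a].

|Q|=25, |F|=5, |δ|=54 (33 ε).
min D↑ (4 st, q0=0, F={3}): 0:a→1,1→0 1:a→1,1→2 2:a→3,1→2 3:a→3,1→3.
'a1a': |S_i|=[9, 6, 3, 2] end={s16,s24} — reject; 3/3 del acc.
1 obstructions.


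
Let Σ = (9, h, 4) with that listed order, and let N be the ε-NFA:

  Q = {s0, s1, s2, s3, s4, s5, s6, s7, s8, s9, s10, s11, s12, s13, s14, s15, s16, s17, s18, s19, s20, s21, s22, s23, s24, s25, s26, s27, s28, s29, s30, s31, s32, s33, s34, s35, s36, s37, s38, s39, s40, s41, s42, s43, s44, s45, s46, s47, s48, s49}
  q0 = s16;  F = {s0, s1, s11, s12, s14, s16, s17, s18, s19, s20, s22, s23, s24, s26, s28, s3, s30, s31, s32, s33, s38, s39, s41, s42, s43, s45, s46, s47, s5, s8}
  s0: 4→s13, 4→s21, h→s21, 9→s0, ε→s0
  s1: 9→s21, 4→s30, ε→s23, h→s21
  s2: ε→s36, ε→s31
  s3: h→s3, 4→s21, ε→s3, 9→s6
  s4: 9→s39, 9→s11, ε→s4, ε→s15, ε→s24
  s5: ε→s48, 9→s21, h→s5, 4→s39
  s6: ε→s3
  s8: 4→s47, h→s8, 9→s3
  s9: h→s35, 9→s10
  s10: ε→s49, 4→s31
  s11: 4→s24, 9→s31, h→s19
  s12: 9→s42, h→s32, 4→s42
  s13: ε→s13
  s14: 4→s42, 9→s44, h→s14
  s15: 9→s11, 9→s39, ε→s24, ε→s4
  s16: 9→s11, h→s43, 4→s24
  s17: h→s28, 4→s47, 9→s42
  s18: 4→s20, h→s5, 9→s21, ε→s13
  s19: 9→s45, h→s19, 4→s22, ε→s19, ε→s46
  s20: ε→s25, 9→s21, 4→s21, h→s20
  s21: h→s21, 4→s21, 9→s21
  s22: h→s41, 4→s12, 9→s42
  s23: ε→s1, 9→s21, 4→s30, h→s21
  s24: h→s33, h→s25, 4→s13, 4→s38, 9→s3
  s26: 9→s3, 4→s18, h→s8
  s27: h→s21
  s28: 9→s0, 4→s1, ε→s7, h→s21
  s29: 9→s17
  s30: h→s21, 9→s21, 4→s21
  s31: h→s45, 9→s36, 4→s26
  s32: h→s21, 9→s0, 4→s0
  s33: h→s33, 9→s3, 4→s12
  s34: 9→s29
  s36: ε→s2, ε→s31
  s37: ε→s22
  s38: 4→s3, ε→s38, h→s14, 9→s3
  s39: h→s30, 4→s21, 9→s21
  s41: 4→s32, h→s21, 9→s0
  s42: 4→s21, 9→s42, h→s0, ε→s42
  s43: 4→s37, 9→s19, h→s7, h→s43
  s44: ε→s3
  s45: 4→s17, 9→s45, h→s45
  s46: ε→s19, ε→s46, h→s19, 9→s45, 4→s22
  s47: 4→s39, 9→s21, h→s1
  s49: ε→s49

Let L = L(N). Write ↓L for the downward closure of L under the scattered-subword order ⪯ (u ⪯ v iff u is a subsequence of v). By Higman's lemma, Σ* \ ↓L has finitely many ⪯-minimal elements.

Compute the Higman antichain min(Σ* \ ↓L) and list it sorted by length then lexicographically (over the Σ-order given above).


Antichain: [494, h4hh, 4444, 99449].

|Q|=50, |F|=30, |δ|=136 (29 ε).
min D↑ (29 st, q0=0, F={15}): 0:9→1,h→2,4→3 1:9→4,h→5,4→3 2:9→5,h→2,4→6 3:9→7,h→8,4→9 4:9→4,h→10,4→11 5:9→10,h→5,4→6 6:9→12,h→13,4→14 7:9→7,h→7,4→15 8:9→7,h→8,4→14 9:9→7,h→16,4→7 10:9→10,h→10,4→17 11:9→7,h→18,4→19 12:9→12,h→20,4→15 13:9→20,h→15,4→21 14:9→12,h→21,4→12 15:9→15,h→15,4→15 16:9→7,h→16,4→12 17:9→12,h→22,4→23 18:9→7,h→18,4→23 19:9→15,h→24,4→25 20:9→20,h→15,4→15 21:9→20,h→15,4→20 22:9→20,h→15,4→26 23:9→15,h→26,4→27 24:9→15,h→24,4→27 25:9→15,h→25,4→15 26:9→15,h→15,4→28 27:9→15,h→28,4→15 28:9→15,h→15,4→15.
'494': |S_i|=[40, 31, 7, 2] end={s13,s21} ∉↓L; 3/3 deletions ∈↓L.
'h4hh': run [40, 31, 17, 10, 1] end={s21} ∉↓L; 4/4 deletions ∈↓L.
'4444': |S_i|=[40, 31, 21, 10, 2] end={s13,s21} rej; 4/4 single-dels accept.
'99449': run [40, 37, 26, 21, 12, 1] end={s21} rej; 5/5 single-dels accept.
4 words, ⪯-incomp.


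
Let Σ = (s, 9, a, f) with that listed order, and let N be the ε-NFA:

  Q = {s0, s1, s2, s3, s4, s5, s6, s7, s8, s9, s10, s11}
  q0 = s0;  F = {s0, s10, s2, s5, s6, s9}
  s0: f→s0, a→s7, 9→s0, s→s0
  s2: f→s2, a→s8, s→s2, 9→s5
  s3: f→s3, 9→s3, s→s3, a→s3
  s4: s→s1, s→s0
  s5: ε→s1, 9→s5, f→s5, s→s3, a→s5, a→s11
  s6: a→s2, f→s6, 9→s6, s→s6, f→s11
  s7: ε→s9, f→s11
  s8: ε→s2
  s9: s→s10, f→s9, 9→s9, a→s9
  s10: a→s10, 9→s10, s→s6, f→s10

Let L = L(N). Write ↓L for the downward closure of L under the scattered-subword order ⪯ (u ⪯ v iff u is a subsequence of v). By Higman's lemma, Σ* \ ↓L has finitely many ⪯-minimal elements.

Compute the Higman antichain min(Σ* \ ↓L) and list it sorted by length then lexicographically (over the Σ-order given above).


Antichain: [assa9s].

|Q|=12, |F|=6, |δ|=36 (3 ε).
min D↑ (7 st, q0=0, F={6}): 0:s→0,9→0,a→1,f→0 1:s→2,9→1,a→1,f→1 2:s→3,9→2,a→2,f→2 3:s→3,9→3,a→4,f→3 4:s→4,9→5,a→4,f→4 5:s→6,9→5,a→5,f→5 6:s→6,9→6,a→6,f→6 [Hopcroft].
'assa9s': |S_i|=[11, 10, 8, 7, 6, 4, 1] end={s3} — reject; 6/6 deletions ∈↓L.
1 obstructions.


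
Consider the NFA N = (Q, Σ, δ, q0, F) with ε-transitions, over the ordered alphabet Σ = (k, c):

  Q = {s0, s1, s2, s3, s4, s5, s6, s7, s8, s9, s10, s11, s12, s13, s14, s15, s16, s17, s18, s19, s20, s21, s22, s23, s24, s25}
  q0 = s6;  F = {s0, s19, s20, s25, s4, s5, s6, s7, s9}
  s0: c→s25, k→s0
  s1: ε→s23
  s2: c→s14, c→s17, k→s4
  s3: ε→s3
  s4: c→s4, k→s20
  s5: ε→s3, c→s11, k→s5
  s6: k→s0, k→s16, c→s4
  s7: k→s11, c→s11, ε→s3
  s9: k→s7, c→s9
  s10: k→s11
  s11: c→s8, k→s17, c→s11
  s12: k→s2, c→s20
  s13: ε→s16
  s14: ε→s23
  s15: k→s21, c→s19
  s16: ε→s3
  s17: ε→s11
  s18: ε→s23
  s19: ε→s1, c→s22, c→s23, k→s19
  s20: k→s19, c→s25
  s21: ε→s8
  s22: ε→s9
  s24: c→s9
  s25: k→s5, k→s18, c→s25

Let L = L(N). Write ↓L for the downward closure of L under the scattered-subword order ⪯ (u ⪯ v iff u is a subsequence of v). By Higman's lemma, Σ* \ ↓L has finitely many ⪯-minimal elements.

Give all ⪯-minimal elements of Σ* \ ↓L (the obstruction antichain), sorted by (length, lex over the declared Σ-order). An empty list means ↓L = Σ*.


|Q|=26, |F|=9, |δ|=45 (12 ε).
min D↑ (10 st, q0=0, F={7}): 0:k→1,c→2 1:k→1,c→3 2:k→4,c→2 3:k→5,c→3 4:k→6,c→3 5:k→5,c→7 6:k→6,c→8 7:k→7,c→7 8:k→9,c→8 9:k→7,c→7 (ε-aug+det+¬).
'kckc': run [18, 16, 11, 8, 3] end={s11,s17,s8} ∉↓L; 4/4 single-dels accept.
'ckkckk': N↓-sim [18, 15, 14, 12, 8, 5, 3] end={s11,s17,s8} rej; 6/6 deletions ∈↓L.
2 minimals (antichain).

A = [kckc, ckkckk].


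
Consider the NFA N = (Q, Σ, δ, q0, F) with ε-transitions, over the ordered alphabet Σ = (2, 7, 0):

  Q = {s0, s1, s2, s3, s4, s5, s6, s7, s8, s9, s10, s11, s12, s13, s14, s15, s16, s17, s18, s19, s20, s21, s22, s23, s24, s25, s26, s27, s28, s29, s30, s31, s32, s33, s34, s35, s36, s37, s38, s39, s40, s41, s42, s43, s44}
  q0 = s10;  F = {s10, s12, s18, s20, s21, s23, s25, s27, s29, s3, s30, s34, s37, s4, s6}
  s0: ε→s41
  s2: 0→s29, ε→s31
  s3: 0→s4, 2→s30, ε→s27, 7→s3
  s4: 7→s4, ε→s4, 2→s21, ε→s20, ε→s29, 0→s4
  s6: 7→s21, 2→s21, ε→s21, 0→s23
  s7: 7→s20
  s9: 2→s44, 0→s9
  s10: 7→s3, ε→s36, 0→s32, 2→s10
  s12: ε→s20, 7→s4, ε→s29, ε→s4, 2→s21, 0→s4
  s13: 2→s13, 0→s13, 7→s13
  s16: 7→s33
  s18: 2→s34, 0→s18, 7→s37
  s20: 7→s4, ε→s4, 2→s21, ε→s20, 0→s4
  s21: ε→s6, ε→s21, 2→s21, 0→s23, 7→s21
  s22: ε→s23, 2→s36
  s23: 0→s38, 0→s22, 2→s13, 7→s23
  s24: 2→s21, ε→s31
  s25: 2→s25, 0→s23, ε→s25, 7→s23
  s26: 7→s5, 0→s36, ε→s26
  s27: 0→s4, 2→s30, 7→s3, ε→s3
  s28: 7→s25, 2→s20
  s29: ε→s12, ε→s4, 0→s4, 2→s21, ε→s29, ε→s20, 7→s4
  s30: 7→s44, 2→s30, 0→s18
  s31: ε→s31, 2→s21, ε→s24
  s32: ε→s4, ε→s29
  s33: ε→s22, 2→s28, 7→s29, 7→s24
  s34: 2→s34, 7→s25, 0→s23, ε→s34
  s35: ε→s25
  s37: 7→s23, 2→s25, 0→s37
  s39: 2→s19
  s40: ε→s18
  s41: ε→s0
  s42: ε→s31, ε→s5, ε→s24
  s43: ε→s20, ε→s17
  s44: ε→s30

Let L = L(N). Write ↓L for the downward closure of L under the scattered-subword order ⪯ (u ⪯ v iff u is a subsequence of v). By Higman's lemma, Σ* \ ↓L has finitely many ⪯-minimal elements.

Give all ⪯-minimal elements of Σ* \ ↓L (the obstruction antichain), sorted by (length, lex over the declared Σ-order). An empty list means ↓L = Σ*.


|Q|=45, |F|=15, |δ|=104 (39 ε).
min D↑ (11 st, q0=0, F={9}): 0:2→0,7→1,0→2 1:2→3,7→1,0→2 2:2→4,7→2,0→2 3:2→3,7→3,0→5 4:2→4,7→4,0→6 5:2→7,7→8,0→5 6:2→9,7→6,0→6 7:2→7,7→10,0→6 8:2→10,7→6,0→8 9:2→9,7→9,0→9 10:2→10,7→6,0→6.
'0202': run [21, 16, 9, 5, 2] end={s13,s36} — reject; 4/4 single-dels accept.
'720772': run [21, 19, 13, 9, 7, 5, 2] end={s13,s36} — reject; 6/6 single-dels accept.
2 words, ⪯-incomp.

min(Σ*\↓L) = [0202, 720772].


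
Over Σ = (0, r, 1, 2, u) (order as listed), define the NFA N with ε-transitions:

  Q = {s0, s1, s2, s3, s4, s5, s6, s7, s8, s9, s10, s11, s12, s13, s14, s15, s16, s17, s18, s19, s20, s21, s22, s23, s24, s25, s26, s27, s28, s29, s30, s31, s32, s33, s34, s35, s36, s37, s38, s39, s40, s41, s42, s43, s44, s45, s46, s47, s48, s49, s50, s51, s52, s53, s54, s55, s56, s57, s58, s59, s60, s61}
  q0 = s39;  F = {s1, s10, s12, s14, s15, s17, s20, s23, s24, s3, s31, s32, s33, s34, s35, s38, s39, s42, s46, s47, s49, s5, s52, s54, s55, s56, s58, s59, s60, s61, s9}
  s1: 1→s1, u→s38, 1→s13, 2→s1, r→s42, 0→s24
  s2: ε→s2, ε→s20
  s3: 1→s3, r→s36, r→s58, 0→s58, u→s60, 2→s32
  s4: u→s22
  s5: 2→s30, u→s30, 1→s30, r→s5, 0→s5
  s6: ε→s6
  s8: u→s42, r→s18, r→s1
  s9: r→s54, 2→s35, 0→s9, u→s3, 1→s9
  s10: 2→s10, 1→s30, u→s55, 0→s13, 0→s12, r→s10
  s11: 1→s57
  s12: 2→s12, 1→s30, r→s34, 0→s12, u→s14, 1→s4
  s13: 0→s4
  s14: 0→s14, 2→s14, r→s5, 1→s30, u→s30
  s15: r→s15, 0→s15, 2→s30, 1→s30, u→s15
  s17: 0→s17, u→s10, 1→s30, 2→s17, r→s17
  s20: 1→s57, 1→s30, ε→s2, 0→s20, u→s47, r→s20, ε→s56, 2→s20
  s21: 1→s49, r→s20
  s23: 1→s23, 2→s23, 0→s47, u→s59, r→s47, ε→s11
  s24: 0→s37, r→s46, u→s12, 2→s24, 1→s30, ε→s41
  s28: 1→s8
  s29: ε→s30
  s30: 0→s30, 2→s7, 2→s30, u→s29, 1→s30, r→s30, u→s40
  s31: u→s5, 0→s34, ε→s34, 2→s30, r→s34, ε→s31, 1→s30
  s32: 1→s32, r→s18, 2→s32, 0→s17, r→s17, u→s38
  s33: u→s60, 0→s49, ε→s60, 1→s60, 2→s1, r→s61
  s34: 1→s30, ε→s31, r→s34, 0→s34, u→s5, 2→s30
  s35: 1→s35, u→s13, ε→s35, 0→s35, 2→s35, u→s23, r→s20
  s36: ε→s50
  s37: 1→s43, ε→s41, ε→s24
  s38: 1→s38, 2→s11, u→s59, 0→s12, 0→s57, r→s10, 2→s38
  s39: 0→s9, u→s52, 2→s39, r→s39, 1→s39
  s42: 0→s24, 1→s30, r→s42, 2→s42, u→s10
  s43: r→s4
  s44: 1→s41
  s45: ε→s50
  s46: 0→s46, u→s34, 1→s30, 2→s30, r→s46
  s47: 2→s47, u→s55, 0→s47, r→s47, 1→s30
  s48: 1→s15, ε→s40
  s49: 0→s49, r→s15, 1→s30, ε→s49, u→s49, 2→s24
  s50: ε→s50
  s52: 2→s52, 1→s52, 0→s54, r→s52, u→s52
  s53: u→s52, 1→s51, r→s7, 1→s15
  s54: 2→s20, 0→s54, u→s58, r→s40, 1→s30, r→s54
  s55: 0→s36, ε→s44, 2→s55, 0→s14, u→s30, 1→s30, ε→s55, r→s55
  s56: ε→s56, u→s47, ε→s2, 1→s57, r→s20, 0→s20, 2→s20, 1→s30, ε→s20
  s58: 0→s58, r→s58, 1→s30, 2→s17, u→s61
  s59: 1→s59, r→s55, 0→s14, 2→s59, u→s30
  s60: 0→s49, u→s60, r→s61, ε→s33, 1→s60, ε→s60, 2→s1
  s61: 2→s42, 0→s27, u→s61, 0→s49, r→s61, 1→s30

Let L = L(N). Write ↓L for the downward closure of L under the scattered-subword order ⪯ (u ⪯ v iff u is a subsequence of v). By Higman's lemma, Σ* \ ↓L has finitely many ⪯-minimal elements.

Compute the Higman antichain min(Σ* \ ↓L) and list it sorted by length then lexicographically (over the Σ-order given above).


min(Σ*\↓L) = [0r1, u01, 02uuu, 0uu0r2].

|Q|=62, |F|=31, |δ|=219 (27 ε).
min D↑ (29 st, q0=0, F={6}): 0:0→1,r→0,1→0,2→0,u→2 1:0→1,r→3,1→1,2→4,u→5 2:0→3,r→2,1→2,2→2,u→2 3:0→3,r→3,1→6,2→7,u→8 4:0→4,r→7,1→4,2→4,u→9 5:0→8,r→8,1→5,2→10,u→11 6:0→6,r→6,1→6,2→6,u→6 7:0→7,r→7,1→6,2→7,u→12 8:0→8,r→8,1→6,2→13,u→14 9:0→12,r→12,1→9,2→9,u→15 10:0→13,r→13,1→10,2→10,u→16 11:0→17,r→14,1→11,2→18,u→11 12:0→12,r→12,1→6,2→12,u→19 13:0→13,r→13,1→6,2→13,u→20 14:0→17,r→14,1→6,2→21,u→14 15:0→22,r→19,1→15,2→15,u→6 16:0→23,r→20,1→16,2→16,u→15 17:0→17,r→24,1→6,2→25,u→17 18:0→25,r→21,1→18,2→18,u→16 19:0→22,r→19,1→6,2→19,u→6 20:0→23,r→20,1→6,2→20,u→19 21:0→25,r→21,1→6,2→21,u→20 22:0→22,r→26,1→6,2→22,u→6 23:0→23,r→27,1→6,2→23,u→22 24:0→24,r→24,1→6,2→6,u→24 25:0→25,r→28,1→6,2→25,u→23 26:0→26,r→26,1→6,2→6,u→6 27:0→27,r→27,1→6,2→6,u→26 28:0→28,r→28,1→6,2→6,u→27 (ε-aug+det+¬).
'0r1': run [49, 47, 36, 9] end={s22,s29,s30,s4,s40,s41,s43,s57,s7} ∉↓L; 3/3 deletions ∈↓L.
'u01': |S_i|=[49, 46, 35, 9] end={s22,s29,s30,s4,s40,s41,s43,s57,s7} ∉↓L; 3/3 deletions ∈↓L.
'02uuu': N↓-sim [49, 47, 37, 24, 13, 4] end={s29,s30,s40,s7} ∉↓L; 5/5 del acc.
'0uu0r2': |S_i|=[49, 47, 41, 34, 23, 11, 4] end={s29,s30,s40,s7} rej; 6/6 deletions ∈↓L.
4 obstructions.
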